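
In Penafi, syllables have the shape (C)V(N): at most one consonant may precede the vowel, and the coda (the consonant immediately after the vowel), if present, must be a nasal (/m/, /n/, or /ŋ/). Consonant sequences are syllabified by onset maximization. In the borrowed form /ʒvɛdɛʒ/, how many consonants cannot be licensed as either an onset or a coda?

Under (C)V(N), the unsyllabifiable consonants are /ʒ/, /ʒ/ (only a nasal (/m/, /n/, or /ŋ/) is licensed in coda position; onsets are limited to one consonant).

2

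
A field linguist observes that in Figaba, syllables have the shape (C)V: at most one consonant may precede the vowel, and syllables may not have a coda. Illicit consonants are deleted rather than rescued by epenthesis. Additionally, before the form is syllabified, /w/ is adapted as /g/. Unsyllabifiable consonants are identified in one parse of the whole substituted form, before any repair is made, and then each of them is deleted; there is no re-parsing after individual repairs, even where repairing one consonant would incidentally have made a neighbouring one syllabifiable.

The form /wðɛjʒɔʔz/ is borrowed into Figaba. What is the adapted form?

ðɛʒɔ

Substitution: /w/ → /g/, giving /gðɛjʒɔʔz/.
Under (C)V, the unsyllabifiable consonants are /g/, /j/, /ʔ/, /z/ (no codas are permitted; onsets are limited to one consonant).
Deleting the stranded consonants removes /g/, /j/, /ʔ/, /z/.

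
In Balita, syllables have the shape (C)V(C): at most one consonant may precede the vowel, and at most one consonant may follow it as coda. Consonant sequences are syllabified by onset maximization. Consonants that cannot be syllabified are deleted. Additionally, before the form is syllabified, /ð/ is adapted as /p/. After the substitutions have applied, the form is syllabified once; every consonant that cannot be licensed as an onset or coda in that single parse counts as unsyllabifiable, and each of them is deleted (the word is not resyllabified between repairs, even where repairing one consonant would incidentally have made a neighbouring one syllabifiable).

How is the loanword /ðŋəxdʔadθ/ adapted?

Substitution: /ð/ → /p/, giving /pŋəxdʔadθ/.
Under (C)V(C), the unsyllabifiable consonants are /p/, /d/, /θ/ (at most one coda consonant is licensed; onsets are limited to one consonant).
Each unlicensed consonant is deleted: /p/, /d/, /θ/.

ŋəxʔad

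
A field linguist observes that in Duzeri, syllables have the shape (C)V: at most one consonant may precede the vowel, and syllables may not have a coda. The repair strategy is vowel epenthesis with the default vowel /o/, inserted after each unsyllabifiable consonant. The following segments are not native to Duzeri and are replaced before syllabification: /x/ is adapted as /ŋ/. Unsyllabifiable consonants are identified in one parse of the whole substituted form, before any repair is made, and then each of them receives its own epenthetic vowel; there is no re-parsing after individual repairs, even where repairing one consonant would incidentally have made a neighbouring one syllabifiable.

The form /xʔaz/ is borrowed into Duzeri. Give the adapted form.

Substitution: /x/ → /ŋ/, giving /ŋʔaz/.
Syllabifying with onset maximization leaves /ŋ/, /z/ stranded (no codas are permitted; onsets are limited to one consonant).
Each unlicensed consonant becomes the onset of a new syllable: /ŋ/ → /ŋo/, /z/ → /zo/.

ŋoʔazo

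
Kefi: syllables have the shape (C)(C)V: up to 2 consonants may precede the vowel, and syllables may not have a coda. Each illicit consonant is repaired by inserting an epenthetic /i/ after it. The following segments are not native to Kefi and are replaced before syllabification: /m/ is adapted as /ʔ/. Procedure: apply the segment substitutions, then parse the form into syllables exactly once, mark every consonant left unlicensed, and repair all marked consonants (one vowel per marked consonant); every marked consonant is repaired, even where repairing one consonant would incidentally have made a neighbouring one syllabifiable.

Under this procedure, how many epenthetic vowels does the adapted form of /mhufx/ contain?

2

After substitution the input is /ʔhufx/.
The unsyllabifiable consonants are /f/, /x/; each receives one epenthetic vowel.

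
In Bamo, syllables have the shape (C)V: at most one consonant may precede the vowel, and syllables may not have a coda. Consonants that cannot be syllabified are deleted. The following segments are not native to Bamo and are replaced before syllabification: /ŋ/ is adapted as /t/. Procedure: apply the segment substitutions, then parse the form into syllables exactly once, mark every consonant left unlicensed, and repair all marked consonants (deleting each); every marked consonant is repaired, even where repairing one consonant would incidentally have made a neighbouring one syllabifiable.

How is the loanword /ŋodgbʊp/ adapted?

tobʊ

Substitution: /ŋ/ → /t/, giving /todgbʊp/.
The consonants /d/, /g/, /p/ cannot be parsed into a legal (C)V syllable (no codas are permitted; onsets are limited to one consonant).
Each unlicensed consonant is deleted: /d/, /g/, /p/.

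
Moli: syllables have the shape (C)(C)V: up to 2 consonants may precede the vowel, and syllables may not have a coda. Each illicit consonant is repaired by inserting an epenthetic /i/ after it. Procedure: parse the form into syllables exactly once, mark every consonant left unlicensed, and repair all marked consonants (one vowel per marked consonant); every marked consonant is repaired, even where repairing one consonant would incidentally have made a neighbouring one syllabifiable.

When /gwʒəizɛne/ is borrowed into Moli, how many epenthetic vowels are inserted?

The unsyllabifiable consonants are /g/; each receives one epenthetic vowel.

1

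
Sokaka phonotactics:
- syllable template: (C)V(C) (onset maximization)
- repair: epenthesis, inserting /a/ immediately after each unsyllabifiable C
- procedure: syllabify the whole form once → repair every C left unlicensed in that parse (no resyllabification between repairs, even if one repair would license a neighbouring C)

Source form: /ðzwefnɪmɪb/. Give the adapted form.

ðazawefnɪmɪb

Under (C)V(C), the unsyllabifiable consonants are /ð/, /z/ (at most one coda consonant is licensed; onsets are limited to one consonant).
Epenthesis after each stranded consonant: /ð/ → /ða/, /z/ → /za/.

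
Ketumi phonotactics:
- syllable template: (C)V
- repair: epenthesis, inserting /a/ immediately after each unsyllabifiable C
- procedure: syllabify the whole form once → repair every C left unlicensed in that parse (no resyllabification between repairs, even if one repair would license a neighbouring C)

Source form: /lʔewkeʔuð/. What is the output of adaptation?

The consonants /l/, /w/, /ð/ cannot be parsed into a legal (C)V syllable (no codas are permitted; onsets are limited to one consonant).
Each unlicensed consonant becomes the onset of a new syllable: /l/ → /la/, /w/ → /wa/, /ð/ → /ða/.

laʔewakeʔuða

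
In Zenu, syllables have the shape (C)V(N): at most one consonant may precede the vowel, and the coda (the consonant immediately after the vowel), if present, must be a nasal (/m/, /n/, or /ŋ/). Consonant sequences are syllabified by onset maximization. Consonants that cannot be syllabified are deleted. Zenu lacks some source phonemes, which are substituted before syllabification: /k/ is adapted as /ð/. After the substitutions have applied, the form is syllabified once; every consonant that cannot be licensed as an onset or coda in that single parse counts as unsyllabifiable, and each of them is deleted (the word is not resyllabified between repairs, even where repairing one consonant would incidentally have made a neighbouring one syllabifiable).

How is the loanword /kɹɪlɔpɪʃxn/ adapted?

Substitution: /k/ → /ð/, giving /ðɹɪlɔpɪʃxn/.
The consonants /ð/, /ʃ/, /x/, /n/ cannot be parsed into a legal (C)V(N) syllable (only a nasal (/m/, /n/, or /ŋ/) is licensed in coda position; onsets are limited to one consonant).
Deletion applies to /ð/, /ʃ/, /x/, /n/.

ɹɪlɔpɪ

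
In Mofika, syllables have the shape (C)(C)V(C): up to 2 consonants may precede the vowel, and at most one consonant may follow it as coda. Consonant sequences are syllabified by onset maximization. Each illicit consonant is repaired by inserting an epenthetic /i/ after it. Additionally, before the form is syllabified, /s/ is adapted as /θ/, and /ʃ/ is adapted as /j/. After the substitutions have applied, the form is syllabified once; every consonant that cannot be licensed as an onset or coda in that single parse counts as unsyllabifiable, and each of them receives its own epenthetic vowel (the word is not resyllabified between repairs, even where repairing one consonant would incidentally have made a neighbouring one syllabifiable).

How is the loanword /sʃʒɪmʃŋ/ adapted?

Substitution: /s/ → /θ/, /ʃ/ → /j/, giving /θjʒɪmjŋ/.
Syllabifying with onset maximization leaves /θ/, /j/, /ŋ/ stranded (at most one coda consonant is licensed; onsets may contain at most 2 consonants).
Epenthesis after each stranded consonant: /θ/ → /θi/, /j/ → /ji/, /ŋ/ → /ŋi/.

θijʒɪmjiŋi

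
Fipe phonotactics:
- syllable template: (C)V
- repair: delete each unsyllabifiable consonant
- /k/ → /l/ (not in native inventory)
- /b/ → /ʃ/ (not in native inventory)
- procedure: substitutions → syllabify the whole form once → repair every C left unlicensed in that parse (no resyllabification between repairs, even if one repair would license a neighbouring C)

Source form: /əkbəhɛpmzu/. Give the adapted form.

Substitution: /k/ → /l/, /b/ → /ʃ/, giving /əlʃəhɛpmzu/.
Syllabifying with onset maximization leaves /l/, /p/, /m/ stranded (no codas are permitted; onsets are limited to one consonant).
Deletion applies to /l/, /p/, /m/.

əʃəhɛzu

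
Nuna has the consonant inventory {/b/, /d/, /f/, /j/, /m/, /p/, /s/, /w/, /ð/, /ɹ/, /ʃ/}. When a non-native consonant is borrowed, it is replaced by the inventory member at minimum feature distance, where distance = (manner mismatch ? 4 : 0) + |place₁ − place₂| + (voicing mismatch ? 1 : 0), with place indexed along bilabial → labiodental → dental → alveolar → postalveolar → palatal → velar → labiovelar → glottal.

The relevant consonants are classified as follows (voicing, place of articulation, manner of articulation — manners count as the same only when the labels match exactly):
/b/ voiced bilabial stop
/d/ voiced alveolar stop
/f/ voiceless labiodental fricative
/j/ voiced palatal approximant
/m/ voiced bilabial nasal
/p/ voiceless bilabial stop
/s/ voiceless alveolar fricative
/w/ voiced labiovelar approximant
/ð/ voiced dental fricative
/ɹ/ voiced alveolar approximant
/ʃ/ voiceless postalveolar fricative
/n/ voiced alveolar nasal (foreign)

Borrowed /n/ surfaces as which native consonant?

/m/ is closest: same manner (nasal), place distance 3 (alveolar→bilabial), same voicing; total 3. Next closest is /d/ at distance 4.

m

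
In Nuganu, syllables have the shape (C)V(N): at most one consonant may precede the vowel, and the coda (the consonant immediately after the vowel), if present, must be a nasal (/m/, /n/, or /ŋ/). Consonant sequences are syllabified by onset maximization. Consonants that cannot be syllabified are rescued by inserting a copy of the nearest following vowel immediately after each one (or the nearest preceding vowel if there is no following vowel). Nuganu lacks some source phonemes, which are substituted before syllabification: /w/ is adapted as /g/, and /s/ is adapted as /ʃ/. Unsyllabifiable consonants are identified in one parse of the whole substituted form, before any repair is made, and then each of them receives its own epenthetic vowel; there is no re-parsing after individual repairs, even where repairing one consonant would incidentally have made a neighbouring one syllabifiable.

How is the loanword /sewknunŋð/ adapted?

ʃegukununŋuðu

Substitution: /s/ → /ʃ/, /w/ → /g/, giving /ʃegknunŋð/.
Syllabifying with onset maximization leaves /g/, /k/, /ŋ/, /ð/ stranded (only a nasal (/m/, /n/, or /ŋ/) is licensed in coda position; onsets are limited to one consonant).
Inserting the epenthetic vowel yields /g/ → /gu/, /k/ → /ku/, /ŋ/ → /ŋu/, /ð/ → /ðu/.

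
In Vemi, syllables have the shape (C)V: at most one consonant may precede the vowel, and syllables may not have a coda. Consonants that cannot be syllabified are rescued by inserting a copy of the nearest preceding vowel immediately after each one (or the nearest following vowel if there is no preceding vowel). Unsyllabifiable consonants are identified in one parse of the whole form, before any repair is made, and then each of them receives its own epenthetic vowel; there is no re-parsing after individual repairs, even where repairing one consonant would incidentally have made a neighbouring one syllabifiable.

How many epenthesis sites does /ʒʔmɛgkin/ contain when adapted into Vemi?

4

The unsyllabifiable consonants are /ʒ/, /ʔ/, /g/, /n/; each receives one epenthetic vowel.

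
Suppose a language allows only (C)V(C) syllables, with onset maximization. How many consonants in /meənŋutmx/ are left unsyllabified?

2

The consonants /m/, /x/ cannot be parsed into a legal (C)V(C) syllable (at most one coda consonant is licensed; onsets are limited to one consonant).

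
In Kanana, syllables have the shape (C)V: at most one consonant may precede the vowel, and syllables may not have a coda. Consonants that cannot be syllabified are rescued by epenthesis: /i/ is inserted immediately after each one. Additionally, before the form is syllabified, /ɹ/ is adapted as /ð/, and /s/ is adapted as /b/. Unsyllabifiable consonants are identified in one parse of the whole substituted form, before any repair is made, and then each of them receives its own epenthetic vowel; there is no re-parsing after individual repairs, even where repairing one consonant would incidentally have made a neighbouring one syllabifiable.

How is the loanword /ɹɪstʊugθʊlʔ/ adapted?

ðɪbitʊugiθʊliʔi

Substitution: /ɹ/ → /ð/, /s/ → /b/, giving /ðɪbtʊugθʊlʔ/.
The consonants /b/, /g/, /l/, /ʔ/ cannot be parsed into a legal (C)V syllable (no codas are permitted; onsets are limited to one consonant).
Each unlicensed consonant becomes the onset of a new syllable: /b/ → /bi/, /g/ → /gi/, /l/ → /li/, /ʔ/ → /ʔi/.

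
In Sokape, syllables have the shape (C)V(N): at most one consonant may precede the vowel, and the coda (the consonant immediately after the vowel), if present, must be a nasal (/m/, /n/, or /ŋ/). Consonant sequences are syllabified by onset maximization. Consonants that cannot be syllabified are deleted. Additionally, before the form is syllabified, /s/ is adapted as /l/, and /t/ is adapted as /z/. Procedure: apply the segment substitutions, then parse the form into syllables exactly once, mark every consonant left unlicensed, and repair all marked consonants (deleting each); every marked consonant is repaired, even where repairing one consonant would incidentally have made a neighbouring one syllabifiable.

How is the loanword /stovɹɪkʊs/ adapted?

Substitution: /s/ → /l/, /t/ → /z/, giving /lzovɹɪkʊl/.
Syllabifying with onset maximization leaves /l/, /v/, /l/ stranded (only a nasal (/m/, /n/, or /ŋ/) is licensed in coda position; onsets are limited to one consonant).
Each unlicensed consonant is deleted: /l/, /v/, /l/.

zoɹɪkʊ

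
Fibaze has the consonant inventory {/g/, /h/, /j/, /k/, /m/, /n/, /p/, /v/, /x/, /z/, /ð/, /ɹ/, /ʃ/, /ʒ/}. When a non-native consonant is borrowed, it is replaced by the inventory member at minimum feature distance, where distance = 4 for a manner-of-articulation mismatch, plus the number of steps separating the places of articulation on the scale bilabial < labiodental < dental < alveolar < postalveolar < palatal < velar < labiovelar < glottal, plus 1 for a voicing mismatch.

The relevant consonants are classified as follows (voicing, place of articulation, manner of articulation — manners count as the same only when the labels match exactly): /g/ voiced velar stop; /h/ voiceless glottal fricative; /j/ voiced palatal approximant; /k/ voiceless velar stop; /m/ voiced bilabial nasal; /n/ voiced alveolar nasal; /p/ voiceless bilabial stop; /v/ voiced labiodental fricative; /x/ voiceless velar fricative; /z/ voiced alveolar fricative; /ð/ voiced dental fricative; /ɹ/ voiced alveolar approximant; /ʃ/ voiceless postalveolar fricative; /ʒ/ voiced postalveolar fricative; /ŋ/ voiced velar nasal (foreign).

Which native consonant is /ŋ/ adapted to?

/n/ is closest: same manner (nasal), place distance 3 (velar→alveolar), same voicing; total 3. Next closest is /g/ at distance 4.

n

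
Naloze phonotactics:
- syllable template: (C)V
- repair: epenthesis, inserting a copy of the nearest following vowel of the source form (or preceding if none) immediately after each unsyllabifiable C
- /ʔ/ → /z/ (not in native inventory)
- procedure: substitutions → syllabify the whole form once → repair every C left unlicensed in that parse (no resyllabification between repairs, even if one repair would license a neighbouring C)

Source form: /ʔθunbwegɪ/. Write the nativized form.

Substitution: /ʔ/ → /z/, giving /zθunbwegɪ/.
Syllabifying with onset maximization leaves /z/, /n/, /b/ stranded (no codas are permitted; onsets are limited to one consonant).
Each unlicensed consonant becomes the onset of a new syllable: /z/ → /zu/, /n/ → /ne/, /b/ → /be/.

zuθunebewegɪ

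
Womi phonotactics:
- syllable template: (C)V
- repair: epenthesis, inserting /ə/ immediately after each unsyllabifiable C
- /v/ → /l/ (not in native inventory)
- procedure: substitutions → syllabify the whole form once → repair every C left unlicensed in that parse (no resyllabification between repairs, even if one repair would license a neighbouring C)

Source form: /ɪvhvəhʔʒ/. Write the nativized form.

Substitution: /v/ → /l/, giving /ɪlhləhʔʒ/.
The consonants /l/, /h/, /h/, /ʔ/, /ʒ/ cannot be parsed into a legal (C)V syllable (no codas are permitted; onsets are limited to one consonant).
Inserting the epenthetic vowel yields /l/ → /lə/, /h/ → /hə/, /h/ → /hə/, /ʔ/ → /ʔə/, /ʒ/ → /ʒə/.

ɪləhələhəʔəʒə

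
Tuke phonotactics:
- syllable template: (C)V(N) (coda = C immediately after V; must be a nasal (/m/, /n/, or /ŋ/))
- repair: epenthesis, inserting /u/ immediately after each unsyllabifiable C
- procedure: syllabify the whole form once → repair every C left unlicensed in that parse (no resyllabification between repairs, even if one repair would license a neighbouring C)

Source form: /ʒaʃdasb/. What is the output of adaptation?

The consonants /ʃ/, /s/, /b/ cannot be parsed into a legal (C)V(N) syllable (only a nasal (/m/, /n/, or /ŋ/) is licensed in coda position; onsets are limited to one consonant).
Each unlicensed consonant becomes the onset of a new syllable: /ʃ/ → /ʃu/, /s/ → /su/, /b/ → /bu/.

ʒaʃudasubu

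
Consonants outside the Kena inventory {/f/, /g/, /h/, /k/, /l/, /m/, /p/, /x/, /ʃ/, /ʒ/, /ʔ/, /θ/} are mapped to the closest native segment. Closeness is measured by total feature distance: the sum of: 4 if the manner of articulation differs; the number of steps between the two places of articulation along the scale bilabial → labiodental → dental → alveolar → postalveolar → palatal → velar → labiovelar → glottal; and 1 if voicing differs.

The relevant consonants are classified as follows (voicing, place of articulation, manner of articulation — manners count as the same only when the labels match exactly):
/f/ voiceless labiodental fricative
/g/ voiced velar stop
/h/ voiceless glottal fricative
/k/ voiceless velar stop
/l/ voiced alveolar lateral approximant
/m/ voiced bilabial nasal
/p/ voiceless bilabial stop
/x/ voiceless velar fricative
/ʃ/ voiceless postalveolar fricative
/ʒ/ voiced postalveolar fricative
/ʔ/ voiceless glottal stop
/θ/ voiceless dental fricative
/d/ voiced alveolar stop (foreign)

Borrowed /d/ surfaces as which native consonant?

/g/ is closest: same manner (stop), place distance 3 (alveolar→velar), same voicing; total 3. Next closest is /k/ at distance 4.

g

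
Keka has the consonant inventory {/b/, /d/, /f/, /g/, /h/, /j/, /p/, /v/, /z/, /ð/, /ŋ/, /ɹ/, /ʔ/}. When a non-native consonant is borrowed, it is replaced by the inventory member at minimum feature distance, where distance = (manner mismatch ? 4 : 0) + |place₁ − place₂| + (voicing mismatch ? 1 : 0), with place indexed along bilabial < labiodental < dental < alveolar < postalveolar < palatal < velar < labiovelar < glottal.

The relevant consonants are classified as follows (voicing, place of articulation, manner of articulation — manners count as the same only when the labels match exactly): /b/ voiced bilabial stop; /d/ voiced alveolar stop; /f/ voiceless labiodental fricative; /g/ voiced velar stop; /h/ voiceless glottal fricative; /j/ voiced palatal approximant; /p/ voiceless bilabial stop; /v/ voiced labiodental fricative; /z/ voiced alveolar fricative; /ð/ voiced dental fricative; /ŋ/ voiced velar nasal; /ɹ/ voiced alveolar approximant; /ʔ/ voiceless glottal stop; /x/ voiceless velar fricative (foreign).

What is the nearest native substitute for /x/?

h

/h/ is closest: same manner (fricative), place distance 2 (velar→glottal), same voicing; total 2. Next closest is /z/ at distance 4.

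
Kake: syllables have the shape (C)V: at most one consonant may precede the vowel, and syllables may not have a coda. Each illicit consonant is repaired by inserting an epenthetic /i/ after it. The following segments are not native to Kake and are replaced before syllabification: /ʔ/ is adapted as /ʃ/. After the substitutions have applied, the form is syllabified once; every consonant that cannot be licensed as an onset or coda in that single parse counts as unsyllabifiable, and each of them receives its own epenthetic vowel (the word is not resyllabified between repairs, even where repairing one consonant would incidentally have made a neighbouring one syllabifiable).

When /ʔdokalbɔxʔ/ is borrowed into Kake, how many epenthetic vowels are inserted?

After substitution the input is /ʃdokalbɔxʃ/.
The unsyllabifiable consonants are /ʃ/, /l/, /x/, /ʃ/; each receives one epenthetic vowel.

4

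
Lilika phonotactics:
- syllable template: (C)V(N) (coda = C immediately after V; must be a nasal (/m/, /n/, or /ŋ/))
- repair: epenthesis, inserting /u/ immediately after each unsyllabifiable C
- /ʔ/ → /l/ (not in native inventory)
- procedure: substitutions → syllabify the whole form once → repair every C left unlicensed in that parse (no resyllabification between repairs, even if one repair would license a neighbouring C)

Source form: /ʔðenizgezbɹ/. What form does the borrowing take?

Substitution: /ʔ/ → /l/, giving /lðenizgezbɹ/.
Under (C)V(N), the unsyllabifiable consonants are /l/, /z/, /z/, /b/, /ɹ/ (only a nasal (/m/, /n/, or /ŋ/) is licensed in coda position; onsets are limited to one consonant).
Epenthesis after each stranded consonant: /l/ → /lu/, /z/ → /zu/, /z/ → /zu/, /b/ → /bu/, /ɹ/ → /ɹu/.

luðenizugezubuɹu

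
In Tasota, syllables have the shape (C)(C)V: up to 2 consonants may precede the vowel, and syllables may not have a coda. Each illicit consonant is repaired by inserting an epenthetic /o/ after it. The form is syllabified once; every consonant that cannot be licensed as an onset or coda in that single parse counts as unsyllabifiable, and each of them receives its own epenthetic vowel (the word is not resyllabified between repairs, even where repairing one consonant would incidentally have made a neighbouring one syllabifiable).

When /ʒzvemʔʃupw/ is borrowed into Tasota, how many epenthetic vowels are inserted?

The unsyllabifiable consonants are /ʒ/, /m/, /p/, /w/; each receives one epenthetic vowel.

4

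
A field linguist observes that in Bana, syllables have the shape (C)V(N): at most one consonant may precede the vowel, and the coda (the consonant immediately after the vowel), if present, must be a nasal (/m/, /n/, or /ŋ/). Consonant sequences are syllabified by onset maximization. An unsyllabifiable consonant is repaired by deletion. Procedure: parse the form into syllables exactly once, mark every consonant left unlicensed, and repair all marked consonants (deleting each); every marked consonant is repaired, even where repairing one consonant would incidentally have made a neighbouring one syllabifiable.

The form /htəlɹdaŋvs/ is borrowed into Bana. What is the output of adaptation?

Under (C)V(N), the unsyllabifiable consonants are /h/, /l/, /ɹ/, /v/, /s/ (only a nasal (/m/, /n/, or /ŋ/) is licensed in coda position; onsets are limited to one consonant).
Deletion applies to /h/, /l/, /ɹ/, /v/, /s/.

tədaŋ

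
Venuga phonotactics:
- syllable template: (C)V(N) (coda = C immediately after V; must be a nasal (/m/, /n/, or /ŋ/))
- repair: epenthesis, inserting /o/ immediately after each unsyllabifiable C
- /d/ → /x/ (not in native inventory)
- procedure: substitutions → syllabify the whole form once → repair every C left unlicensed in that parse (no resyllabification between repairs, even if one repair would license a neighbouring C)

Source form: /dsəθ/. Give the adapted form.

Substitution: /d/ → /x/, giving /xsəθ/.
The consonants /x/, /θ/ cannot be parsed into a legal (C)V(N) syllable (only a nasal (/m/, /n/, or /ŋ/) is licensed in coda position; onsets are limited to one consonant).
Inserting the epenthetic vowel yields /x/ → /xo/, /θ/ → /θo/.

xosəθo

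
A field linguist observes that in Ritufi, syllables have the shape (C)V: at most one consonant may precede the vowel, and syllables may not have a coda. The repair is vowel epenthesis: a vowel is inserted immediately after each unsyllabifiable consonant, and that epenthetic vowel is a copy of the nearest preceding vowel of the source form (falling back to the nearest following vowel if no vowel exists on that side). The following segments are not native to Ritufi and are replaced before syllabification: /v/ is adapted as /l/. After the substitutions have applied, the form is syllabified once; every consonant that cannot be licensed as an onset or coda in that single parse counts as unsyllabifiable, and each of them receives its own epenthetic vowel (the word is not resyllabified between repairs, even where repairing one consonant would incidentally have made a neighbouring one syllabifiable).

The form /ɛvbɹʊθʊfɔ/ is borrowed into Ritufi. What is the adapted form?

ɛlɛbɛɹʊθʊfɔ

Substitution: /v/ → /l/, giving /ɛlbɹʊθʊfɔ/.
Syllabifying with onset maximization leaves /l/, /b/ stranded (no codas are permitted; onsets are limited to one consonant).
Each unlicensed consonant becomes the onset of a new syllable: /l/ → /lɛ/, /b/ → /bɛ/.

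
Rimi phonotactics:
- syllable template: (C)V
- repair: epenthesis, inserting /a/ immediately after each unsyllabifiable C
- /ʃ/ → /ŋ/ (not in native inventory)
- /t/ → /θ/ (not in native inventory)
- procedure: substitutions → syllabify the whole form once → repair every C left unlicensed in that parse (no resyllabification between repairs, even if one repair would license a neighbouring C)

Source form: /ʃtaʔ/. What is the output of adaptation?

ŋaθaʔa

Substitution: /ʃ/ → /ŋ/, /t/ → /θ/, giving /ŋθaʔ/.
The consonants /ŋ/, /ʔ/ cannot be parsed into a legal (C)V syllable (no codas are permitted; onsets are limited to one consonant).
Epenthesis after each stranded consonant: /ŋ/ → /ŋa/, /ʔ/ → /ʔa/.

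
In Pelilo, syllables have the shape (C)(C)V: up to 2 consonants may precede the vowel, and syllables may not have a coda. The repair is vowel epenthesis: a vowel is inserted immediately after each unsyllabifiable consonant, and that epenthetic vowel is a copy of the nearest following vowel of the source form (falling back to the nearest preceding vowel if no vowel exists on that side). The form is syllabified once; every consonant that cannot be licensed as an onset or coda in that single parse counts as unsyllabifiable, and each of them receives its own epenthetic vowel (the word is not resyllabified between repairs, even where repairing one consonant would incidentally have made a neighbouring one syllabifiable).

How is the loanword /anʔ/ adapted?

anaʔa

Syllabifying with onset maximization leaves /n/, /ʔ/ stranded (no codas are permitted; onsets may contain at most 2 consonants).
Inserting the epenthetic vowel yields /n/ → /na/, /ʔ/ → /ʔa/.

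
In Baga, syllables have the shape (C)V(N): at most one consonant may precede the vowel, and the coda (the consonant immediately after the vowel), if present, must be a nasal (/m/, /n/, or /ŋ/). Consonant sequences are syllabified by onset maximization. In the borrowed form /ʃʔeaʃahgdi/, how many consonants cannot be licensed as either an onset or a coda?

3

Under (C)V(N), the unsyllabifiable consonants are /ʃ/, /h/, /g/ (only a nasal (/m/, /n/, or /ŋ/) is licensed in coda position; onsets are limited to one consonant).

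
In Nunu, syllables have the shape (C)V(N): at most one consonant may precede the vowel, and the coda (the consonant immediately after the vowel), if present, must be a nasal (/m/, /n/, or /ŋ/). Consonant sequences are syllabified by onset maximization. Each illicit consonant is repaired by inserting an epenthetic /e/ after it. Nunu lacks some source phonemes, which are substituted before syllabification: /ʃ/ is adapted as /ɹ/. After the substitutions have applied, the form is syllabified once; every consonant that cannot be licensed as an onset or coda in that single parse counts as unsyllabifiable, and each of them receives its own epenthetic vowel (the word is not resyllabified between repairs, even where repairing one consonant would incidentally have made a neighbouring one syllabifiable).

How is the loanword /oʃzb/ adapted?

oɹezebe

Substitution: /ʃ/ → /ɹ/, giving /oɹzb/.
The consonants /ɹ/, /z/, /b/ cannot be parsed into a legal (C)V(N) syllable (only a nasal (/m/, /n/, or /ŋ/) is licensed in coda position; onsets are limited to one consonant).
Epenthesis after each stranded consonant: /ɹ/ → /ɹe/, /z/ → /ze/, /b/ → /be/.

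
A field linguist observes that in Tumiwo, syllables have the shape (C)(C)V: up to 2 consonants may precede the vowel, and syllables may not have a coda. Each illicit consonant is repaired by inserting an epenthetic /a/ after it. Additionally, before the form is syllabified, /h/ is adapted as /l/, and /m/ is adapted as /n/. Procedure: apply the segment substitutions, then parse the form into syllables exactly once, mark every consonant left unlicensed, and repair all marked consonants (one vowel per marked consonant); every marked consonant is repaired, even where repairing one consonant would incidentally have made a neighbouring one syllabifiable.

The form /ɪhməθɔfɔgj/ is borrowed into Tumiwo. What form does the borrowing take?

ɪlnəθɔfɔgaja

Substitution: /h/ → /l/, /m/ → /n/, giving /ɪlnəθɔfɔgj/.
The consonants /g/, /j/ cannot be parsed into a legal (C)(C)V syllable (no codas are permitted; onsets may contain at most 2 consonants).
Inserting the epenthetic vowel yields /g/ → /ga/, /j/ → /ja/.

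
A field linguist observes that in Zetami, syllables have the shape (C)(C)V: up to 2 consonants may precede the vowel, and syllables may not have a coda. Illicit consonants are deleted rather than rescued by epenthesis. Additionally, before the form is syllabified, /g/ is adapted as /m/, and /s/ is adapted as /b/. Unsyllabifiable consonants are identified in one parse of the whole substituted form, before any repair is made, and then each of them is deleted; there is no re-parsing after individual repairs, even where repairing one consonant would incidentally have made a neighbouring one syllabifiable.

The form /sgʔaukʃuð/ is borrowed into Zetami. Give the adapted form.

mʔaukʃu

Substitution: /s/ → /b/, /g/ → /m/, giving /bmʔaukʃuð/.
Under (C)(C)V, the unsyllabifiable consonants are /b/, /ð/ (no codas are permitted; onsets may contain at most 2 consonants).
Deleting the stranded consonants removes /b/, /ð/.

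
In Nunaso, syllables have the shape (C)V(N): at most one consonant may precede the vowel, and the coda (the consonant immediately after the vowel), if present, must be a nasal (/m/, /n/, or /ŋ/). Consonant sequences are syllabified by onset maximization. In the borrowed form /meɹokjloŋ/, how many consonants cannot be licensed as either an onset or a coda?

2

The consonants /k/, /j/ cannot be parsed into a legal (C)V(N) syllable (only a nasal (/m/, /n/, or /ŋ/) is licensed in coda position; onsets are limited to one consonant).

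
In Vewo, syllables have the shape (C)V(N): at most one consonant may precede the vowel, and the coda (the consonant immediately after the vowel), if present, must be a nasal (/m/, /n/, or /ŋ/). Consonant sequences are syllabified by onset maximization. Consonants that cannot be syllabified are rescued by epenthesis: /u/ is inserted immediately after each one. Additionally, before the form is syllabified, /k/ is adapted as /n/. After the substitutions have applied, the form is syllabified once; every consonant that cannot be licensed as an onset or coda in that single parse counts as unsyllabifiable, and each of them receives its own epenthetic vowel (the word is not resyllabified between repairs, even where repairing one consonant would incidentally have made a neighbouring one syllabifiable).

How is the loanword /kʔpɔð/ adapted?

nuʔupɔðu

Substitution: /k/ → /n/, giving /nʔpɔð/.
Syllabifying with onset maximization leaves /n/, /ʔ/, /ð/ stranded (only a nasal (/m/, /n/, or /ŋ/) is licensed in coda position; onsets are limited to one consonant).
Each unlicensed consonant becomes the onset of a new syllable: /n/ → /nu/, /ʔ/ → /ʔu/, /ð/ → /ðu/.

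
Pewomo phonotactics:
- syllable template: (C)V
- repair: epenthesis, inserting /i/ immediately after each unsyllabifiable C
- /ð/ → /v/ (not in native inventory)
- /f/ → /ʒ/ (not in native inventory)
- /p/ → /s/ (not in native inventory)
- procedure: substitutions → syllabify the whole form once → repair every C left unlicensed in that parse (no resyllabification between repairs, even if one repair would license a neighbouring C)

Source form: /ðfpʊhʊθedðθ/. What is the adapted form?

Substitution: /ð/ → /v/, /f/ → /ʒ/, /p/ → /s/, giving /vʒsʊhʊθedvθ/.
Under (C)V, the unsyllabifiable consonants are /v/, /ʒ/, /d/, /v/, /θ/ (no codas are permitted; onsets are limited to one consonant).
Epenthesis after each stranded consonant: /v/ → /vi/, /ʒ/ → /ʒi/, /d/ → /di/, /v/ → /vi/, /θ/ → /θi/.

viʒisʊhʊθediviθi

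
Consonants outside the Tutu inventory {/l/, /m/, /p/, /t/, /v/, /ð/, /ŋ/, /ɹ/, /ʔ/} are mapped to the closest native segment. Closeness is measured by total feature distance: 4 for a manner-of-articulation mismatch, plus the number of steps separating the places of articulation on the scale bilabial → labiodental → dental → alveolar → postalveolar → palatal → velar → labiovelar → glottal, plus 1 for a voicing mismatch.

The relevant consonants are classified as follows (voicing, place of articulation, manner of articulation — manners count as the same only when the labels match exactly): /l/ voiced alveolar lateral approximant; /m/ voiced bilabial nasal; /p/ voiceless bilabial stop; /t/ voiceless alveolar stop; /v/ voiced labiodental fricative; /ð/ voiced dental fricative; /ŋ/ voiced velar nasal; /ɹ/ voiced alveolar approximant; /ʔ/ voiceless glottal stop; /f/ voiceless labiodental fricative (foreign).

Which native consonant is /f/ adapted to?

v

/v/ is closest: same manner (fricative), place distance 0 (labiodental→labiodental), voicing differs (+1); total 1. Next closest is /ð/ at distance 2.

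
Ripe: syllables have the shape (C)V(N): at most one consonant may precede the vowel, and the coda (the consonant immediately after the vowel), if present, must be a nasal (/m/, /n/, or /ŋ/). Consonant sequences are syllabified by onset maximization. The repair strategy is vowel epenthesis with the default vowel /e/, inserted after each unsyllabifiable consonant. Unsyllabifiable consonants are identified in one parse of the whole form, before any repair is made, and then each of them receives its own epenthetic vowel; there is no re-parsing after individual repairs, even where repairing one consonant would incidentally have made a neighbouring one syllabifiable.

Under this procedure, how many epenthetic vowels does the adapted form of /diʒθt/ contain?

The unsyllabifiable consonants are /ʒ/, /θ/, /t/; each receives one epenthetic vowel.

3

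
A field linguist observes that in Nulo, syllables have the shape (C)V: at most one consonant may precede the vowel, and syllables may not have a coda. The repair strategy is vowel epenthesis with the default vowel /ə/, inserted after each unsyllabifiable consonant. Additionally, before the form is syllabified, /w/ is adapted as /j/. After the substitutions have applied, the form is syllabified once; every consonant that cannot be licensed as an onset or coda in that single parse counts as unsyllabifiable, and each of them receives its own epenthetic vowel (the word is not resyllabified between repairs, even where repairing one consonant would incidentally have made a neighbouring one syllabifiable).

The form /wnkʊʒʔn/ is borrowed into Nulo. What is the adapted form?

jənəkʊʒəʔənə

Substitution: /w/ → /j/, giving /jnkʊʒʔn/.
The consonants /j/, /n/, /ʒ/, /ʔ/, /n/ cannot be parsed into a legal (C)V syllable (no codas are permitted; onsets are limited to one consonant).
Epenthesis after each stranded consonant: /j/ → /jə/, /n/ → /nə/, /ʒ/ → /ʒə/, /ʔ/ → /ʔə/, /n/ → /nə/.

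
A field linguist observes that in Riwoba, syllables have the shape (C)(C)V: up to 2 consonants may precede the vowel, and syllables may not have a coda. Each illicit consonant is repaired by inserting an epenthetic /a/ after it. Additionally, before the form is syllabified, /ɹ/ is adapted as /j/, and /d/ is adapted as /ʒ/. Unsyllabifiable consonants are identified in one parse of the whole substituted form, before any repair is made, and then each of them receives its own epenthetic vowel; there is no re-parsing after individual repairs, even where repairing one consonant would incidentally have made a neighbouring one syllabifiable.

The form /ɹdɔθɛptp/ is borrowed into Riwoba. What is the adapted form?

jʒɔθɛpatapa

Substitution: /ɹ/ → /j/, /d/ → /ʒ/, giving /jʒɔθɛptp/.
Under (C)(C)V, the unsyllabifiable consonants are /p/, /t/, /p/ (no codas are permitted; onsets may contain at most 2 consonants).
Each unlicensed consonant becomes the onset of a new syllable: /p/ → /pa/, /t/ → /ta/, /p/ → /pa/.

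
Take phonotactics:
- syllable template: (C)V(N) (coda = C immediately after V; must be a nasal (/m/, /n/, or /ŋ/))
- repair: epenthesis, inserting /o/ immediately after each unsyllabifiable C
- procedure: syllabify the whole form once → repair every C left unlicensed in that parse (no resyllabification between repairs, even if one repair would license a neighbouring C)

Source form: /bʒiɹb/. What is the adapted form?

boʒiɹobo

Under (C)V(N), the unsyllabifiable consonants are /b/, /ɹ/, /b/ (only a nasal (/m/, /n/, or /ŋ/) is licensed in coda position; onsets are limited to one consonant).
Epenthesis after each stranded consonant: /b/ → /bo/, /ɹ/ → /ɹo/, /b/ → /bo/.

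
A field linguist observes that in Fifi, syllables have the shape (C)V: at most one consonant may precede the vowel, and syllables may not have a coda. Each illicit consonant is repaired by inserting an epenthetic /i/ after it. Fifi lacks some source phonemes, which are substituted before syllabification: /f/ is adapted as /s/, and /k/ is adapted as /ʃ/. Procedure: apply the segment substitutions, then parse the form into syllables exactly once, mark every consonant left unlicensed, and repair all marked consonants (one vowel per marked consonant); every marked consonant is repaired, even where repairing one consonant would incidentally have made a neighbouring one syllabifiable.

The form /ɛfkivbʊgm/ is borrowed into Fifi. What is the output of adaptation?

Substitution: /f/ → /s/, /k/ → /ʃ/, giving /ɛsʃivbʊgm/.
The consonants /s/, /v/, /g/, /m/ cannot be parsed into a legal (C)V syllable (no codas are permitted; onsets are limited to one consonant).
Inserting the epenthetic vowel yields /s/ → /si/, /v/ → /vi/, /g/ → /gi/, /m/ → /mi/.

ɛsiʃivibʊgimi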